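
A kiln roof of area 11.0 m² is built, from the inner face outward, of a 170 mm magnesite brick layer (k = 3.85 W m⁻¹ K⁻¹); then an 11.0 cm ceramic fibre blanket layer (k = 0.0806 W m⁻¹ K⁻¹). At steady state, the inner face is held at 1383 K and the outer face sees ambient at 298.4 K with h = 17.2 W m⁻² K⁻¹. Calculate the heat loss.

Q = 8.13 kW

Treat each layer as a resistance in series:
  R_magnesite brick = L/(kA) = 0.170/(3.85·11.0) = 0.004014 K/W
  R_ceramic fibre blanket = L/(kA) = 0.110/(0.0806·11.0) = 0.1241 K/W
  R_conv,out = 1/(hA) = 1/(17.2·11.0) = 0.005285 K/W
ΣR = 0.004014 + 0.1241 + 0.005285 = 0.1334 K/W
Q = ΔT/ΣR = (1383 K − 298.4 K)/0.1334 = 8130 W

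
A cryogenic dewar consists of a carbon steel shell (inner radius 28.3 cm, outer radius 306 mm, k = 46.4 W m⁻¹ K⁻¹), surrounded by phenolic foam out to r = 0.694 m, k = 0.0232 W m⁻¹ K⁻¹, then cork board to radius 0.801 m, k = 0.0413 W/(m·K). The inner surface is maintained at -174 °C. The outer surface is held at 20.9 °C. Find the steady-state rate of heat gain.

Q = 29.4 W

Resistance network (inner→outer):
  R_carbon steel = (1/0.283 − 1/0.306)/(4πk) = 0.2656/(4π·46.4) = 4.555×10^-4 K/W
  R_phenolic foam = (1/0.306 − 1/0.694)/(4πk) = 1.827/(4π·0.0232) = 6.267 K/W
  R_cork board = (1/0.694 − 1/0.801)/(4πk) = 0.1925/(4π·0.0413) = 0.3709 K/W
ΣR = 4.555×10^-4 + 6.267 + 0.3709 = 6.638 K/W
Q = ΔT/ΣR = (-174 °C − 20.9 °C)/6.638 = -29.4 W
(Negative Q ⇒ heat flows inward; heat gain = 29.4 W.)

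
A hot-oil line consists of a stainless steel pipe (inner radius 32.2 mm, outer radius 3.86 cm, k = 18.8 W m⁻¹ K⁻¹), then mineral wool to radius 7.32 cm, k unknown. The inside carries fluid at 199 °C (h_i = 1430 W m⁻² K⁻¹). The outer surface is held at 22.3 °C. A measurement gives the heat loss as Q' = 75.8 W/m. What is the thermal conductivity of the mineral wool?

ΣR = ΔT/Q' = |199 − 22.3|/75.8 = 2.331 m·K/W
Known resistances:
  R'_conv,in = 1/(2πr h) = 1/(2π·0.0322·1430) = 0.003456 m·K/W
  R'_stainless steel = ln(0.0386/0.0322)/(2πk) = 0.1813/(2π·18.8) = 0.001535 m·K/W
R_mineral wool = ΣR − ΣR_known = 2.331 − 0.004991 = 2.326 m·K/W
ln(r₂/r₁)/(2πk) = 2.326 ⇒ k = 0.6399/(2π·2.326) = 0.0438 W/m·K

k = 0.0438 W/m·K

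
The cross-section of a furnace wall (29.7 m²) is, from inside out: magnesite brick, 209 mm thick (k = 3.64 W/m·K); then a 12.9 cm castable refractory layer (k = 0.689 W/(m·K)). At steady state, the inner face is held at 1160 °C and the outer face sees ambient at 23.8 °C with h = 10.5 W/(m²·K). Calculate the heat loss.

Series thermal resistances, inner to outer:
  R_magnesite brick = L/(kA) = 0.209/(3.64·29.7) = 0.001933 K/W
  R_castable refractory = L/(kA) = 0.129/(0.689·29.7) = 0.006304 K/W
  R_conv,out = 1/(hA) = 1/(10.5·29.7) = 0.003207 K/W
ΣR = 0.001933 + 0.006304 + 0.003207 = 0.01144 K/W
Q = ΔT/ΣR = (1160 °C − 23.8 °C)/0.01144 = 99300 W

Q = 99300 W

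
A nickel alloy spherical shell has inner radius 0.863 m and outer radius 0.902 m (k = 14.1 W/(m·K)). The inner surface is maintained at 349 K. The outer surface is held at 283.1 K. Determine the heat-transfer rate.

Q = 4πk·ΔT/(1/r₁ − 1/r₂) = 4π × 14.1 × 65.9 / (1/0.863 − 1/0.902) = 2.33×10^5 W

Q = 2.33×10^5 W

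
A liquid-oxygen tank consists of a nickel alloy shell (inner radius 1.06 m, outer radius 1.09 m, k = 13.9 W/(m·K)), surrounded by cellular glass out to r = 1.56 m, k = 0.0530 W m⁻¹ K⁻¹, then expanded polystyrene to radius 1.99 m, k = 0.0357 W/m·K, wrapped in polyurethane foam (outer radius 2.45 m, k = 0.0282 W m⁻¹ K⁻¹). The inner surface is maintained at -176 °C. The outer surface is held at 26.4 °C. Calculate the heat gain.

Resistance network (inner→outer):
  R_nickel alloy = (1/1.06 − 1/1.09)/(4πk) = 0.02597/(4π·13.9) = 1.486×10^-4 K/W
  R_cellular glass = (1/1.09 − 1/1.56)/(4πk) = 0.2764/(4π·0.0530) = 0.4150 K/W
  R_expanded polystyrene = (1/1.56 − 1/1.99)/(4πk) = 0.1385/(4π·0.0357) = 0.3088 K/W
  R_polyurethane foam = (1/1.99 − 1/2.45)/(4πk) = 0.09435/(4π·0.0282) = 0.2662 K/W
ΣR = 1.486×10^-4 + 0.4150 + 0.3088 + 0.2662 = 0.9901 K/W
Q = ΔT/ΣR = (-176 °C − 26.4 °C)/0.9901 = -204 W
(Negative Q ⇒ heat flows inward; heat gain = 204 W.)

Q = 204 W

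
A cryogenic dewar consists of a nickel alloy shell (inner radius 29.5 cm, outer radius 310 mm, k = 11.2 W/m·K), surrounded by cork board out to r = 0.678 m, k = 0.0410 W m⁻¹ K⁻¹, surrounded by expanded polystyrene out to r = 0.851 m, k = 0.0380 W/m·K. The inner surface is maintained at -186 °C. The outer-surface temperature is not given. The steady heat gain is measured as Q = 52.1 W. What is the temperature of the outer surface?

T_out = 23.8 °C

Series resistances:
  R_nickel alloy = (1/0.295 − 1/0.310)/(4πk) = 0.1640/(4π·11.2) = 0.001165 K/W
  R_cork board = (1/0.310 − 1/0.678)/(4πk) = 1.751/(4π·0.0410) = 3.398 K/W
  R_expanded polystyrene = (1/0.678 − 1/0.851)/(4πk) = 0.2998/(4π·0.0380) = 0.6279 K/W
ΣR = 4.027 K/W
ΔT = Q·ΣR = 52.1 × 4.027 = 209.8 K
Heat flows inward, so T_out = T_in + ΔT = -186 + 209.8 = 23.8 °C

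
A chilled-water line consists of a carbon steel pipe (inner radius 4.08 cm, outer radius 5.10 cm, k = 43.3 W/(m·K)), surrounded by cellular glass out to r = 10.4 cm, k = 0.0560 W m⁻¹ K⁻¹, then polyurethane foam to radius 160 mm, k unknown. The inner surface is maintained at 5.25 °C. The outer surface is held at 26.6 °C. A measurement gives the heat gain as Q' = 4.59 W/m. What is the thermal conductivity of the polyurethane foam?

ΣR = ΔT/Q' = |5.25 − 26.6|/4.59 = 4.651 m·K/W
Known resistances:
  R'_carbon steel = ln(0.0510/0.0408)/(2πk) = 0.2231/(2π·43.3) = 8.202×10^-4 m·K/W
  R'_cellular glass = ln(0.104/0.0510)/(2πk) = 0.7126/(2π·0.0560) = 2.025 m·K/W
R_polyurethane foam = ΣR − ΣR_known = 4.651 − 2.026 = 2.625 m·K/W
ln(r₂/r₁)/(2πk) = 2.625 ⇒ k = 0.4308/(2π·2.625) = 0.0261 W/m·K

k = 0.0261 W/m·K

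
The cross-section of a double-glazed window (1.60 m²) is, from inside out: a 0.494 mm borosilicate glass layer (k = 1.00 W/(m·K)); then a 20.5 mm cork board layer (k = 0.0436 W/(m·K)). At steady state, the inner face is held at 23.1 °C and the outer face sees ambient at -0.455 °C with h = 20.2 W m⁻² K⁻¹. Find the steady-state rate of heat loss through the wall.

Q = 72.5 W

Series thermal resistances, inner to outer:
  R_borosilicate glass = L/(kA) = 4.94×10^-4/(1.00·1.60) = 3.087×10^-4 K/W
  R_cork board = L/(kA) = 0.0205/(0.0436·1.60) = 0.2939 K/W
  R_conv,out = 1/(hA) = 1/(20.2·1.60) = 0.03094 K/W
ΣR = 3.087×10^-4 + 0.2939 + 0.03094 = 0.3251 K/W
Q = ΔT/ΣR = (23.1 °C − -0.455 °C)/0.3251 = 72.5 W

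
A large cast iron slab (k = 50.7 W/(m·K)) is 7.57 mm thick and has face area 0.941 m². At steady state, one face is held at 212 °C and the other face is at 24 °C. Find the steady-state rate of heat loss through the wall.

Q = 1180 kW

Q = kA·ΔT/L = 50.7 × 0.941 × |212 °C − 24 °C| / 0.00757 = 1.18×10^6 W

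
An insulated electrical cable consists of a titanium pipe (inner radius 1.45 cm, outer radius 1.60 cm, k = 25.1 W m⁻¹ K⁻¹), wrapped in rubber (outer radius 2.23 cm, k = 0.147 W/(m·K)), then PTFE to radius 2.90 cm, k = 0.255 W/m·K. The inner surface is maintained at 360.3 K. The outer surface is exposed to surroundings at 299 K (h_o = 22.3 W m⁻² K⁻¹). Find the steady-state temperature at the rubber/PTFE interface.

Treat each layer as a resistance in series:
  R'_titanium = ln(0.0160/0.0145)/(2πk) = 0.09844/(2π·25.1) = 6.242×10^-4 m·K/W
  R'_rubber = ln(0.0223/0.0160)/(2πk) = 0.3320/(2π·0.147) = 0.3594 m·K/W
  R'_PTFE = ln(0.0290/0.0223)/(2πk) = 0.2627/(2π·0.255) = 0.1640 m·K/W
  R'_conv,out = 1/(2πr h) = 1/(2π·0.0290·22.3) = 0.2461 m·K/W
ΣR = 6.242×10^-4 + 0.3594 + 0.1640 + 0.2461 = 0.7701 m·K/W
Q' = ΔT/ΣR = (360.3 K − 299 K)/0.7701 = 79.60 W/m
From the inner boundary to the rubber/PTFE interface, ΣR_partial = 0.3600 m·K/W.
T_interface = T_in − Q'·ΣR_partial = 360.3 K − (79.60)(0.3600) = 331.6 K

T = 331.6 K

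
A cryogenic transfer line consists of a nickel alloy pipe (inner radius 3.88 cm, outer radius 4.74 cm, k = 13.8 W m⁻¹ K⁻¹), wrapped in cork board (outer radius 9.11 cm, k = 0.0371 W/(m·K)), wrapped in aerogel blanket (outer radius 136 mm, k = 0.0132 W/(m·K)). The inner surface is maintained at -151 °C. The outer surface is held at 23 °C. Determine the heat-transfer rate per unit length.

Q' = 22.8 W/m

Resistance network (inner→outer):
  R'_nickel alloy = ln(0.0474/0.0388)/(2πk) = 0.2002/(2π·13.8) = 0.002309 m·K/W
  R'_cork board = ln(0.0911/0.0474)/(2πk) = 0.6533/(2π·0.0371) = 2.803 m·K/W
  R'_aerogel blanket = ln(0.136/0.0911)/(2πk) = 0.4007/(2π·0.0132) = 4.831 m·K/W
ΣR = 0.002309 + 2.803 + 4.831 = 7.636 m·K/W
Q' = ΔT/ΣR = (-151 °C − 23 °C)/7.636 = -22.8 W/m
(Negative Q' ⇒ heat flows inward; heat gain = 22.8 W/m.)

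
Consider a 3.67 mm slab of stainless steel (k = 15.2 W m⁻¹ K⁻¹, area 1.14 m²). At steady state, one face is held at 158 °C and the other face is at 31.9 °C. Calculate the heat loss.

Q = kA·ΔT/L = 15.2 × 1.14 × |158 °C − 31.9 °C| / 0.00367 = 5.95×10^5 W

Q = 5.95×10^5 W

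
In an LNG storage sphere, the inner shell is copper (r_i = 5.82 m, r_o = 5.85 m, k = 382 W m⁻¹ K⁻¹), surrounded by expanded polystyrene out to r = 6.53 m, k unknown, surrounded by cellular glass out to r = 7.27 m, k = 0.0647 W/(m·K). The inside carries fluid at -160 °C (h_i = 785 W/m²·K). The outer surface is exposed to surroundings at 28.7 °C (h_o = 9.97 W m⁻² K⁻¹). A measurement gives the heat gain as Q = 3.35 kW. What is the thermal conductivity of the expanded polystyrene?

ΣR = ΔT/Q = |-160 − 28.7|/3350 = 0.05633 K/W
Known resistances:
  R_conv,in = 1/(4πr²h) = 1/(4π·5.82²·785) = 2.993×10^-6 K/W
  R_copper = (1/5.82 − 1/5.85)/(4πk) = 8.811×10^-4/(4π·382) = 1.836×10^-7 K/W
  R_cellular glass = (1/6.53 − 1/7.27)/(4πk) = 0.01559/(4π·0.0647) = 0.01917 K/W
  R_conv,out = 1/(4πr²h) = 1/(4π·7.27²·9.97) = 1.510×10^-4 K/W
R_expanded polystyrene = ΣR − ΣR_known = 0.05633 − 0.01932 = 0.03701 K/W
(1/r₁−1/r₂)/(4πk) = 0.03701 ⇒ k = 0.01780/(4π·0.03701) = 0.0383 W/m·K

k = 0.0383 W/m·K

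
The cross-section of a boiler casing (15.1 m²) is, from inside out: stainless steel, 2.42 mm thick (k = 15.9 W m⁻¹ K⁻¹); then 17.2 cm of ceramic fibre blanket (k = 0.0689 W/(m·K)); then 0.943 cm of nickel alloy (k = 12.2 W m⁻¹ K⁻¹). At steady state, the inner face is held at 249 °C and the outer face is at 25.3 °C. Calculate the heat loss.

Q = 1350 W

Series thermal resistances, inner to outer:
  R_stainless steel = L/(kA) = 0.00242/(15.9·15.1) = 1.008×10^-5 K/W
  R_ceramic fibre blanket = L/(kA) = 0.172/(0.0689·15.1) = 0.1653 K/W
  R_nickel alloy = L/(kA) = 0.00943/(12.2·15.1) = 5.119×10^-5 K/W
ΣR = 1.008×10^-5 + 0.1653 + 5.119×10^-5 = 0.1654 K/W
Q = ΔT/ΣR = (249 °C − 25.3 °C)/0.1654 = 1350 W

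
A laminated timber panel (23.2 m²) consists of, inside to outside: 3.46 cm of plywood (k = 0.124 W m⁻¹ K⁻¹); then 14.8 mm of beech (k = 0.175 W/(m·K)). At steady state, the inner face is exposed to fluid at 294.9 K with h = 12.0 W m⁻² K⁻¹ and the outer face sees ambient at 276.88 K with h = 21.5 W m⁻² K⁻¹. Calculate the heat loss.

Series thermal resistances, inner to outer:
  R_conv,in = 1/(hA) = 1/(12.0·23.2) = 0.003592 K/W
  R_plywood = L/(kA) = 0.0346/(0.124·23.2) = 0.01203 K/W
  R_beech = L/(kA) = 0.0148/(0.175·23.2) = 0.003645 K/W
  R_conv,out = 1/(hA) = 1/(21.5·23.2) = 0.002005 K/W
ΣR = 0.003592 + 0.01203 + 0.003645 + 0.002005 = 0.02127 K/W
Q = ΔT/ΣR = (294.9 K − 276.88 K)/0.02127 = 847 W

Q = 847 W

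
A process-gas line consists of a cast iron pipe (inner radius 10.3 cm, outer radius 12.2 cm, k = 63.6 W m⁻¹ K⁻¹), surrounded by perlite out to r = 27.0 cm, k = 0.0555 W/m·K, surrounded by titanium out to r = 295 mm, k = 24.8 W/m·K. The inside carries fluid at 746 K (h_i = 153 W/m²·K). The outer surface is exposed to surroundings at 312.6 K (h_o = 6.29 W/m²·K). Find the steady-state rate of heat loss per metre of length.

Treat each layer as a resistance in series:
  R'_conv,in = 1/(2πr h) = 1/(2π·0.103·153) = 0.01010 m·K/W
  R'_cast iron = ln(0.122/0.103)/(2πk) = 0.1693/(2π·63.6) = 4.236×10^-4 m·K/W
  R'_perlite = ln(0.270/0.122)/(2πk) = 0.7944/(2π·0.0555) = 2.278 m·K/W
  R'_titanium = ln(0.295/0.270)/(2πk) = 0.08855/(2π·24.8) = 5.683×10^-4 m·K/W
  R'_conv,out = 1/(2πr h) = 1/(2π·0.295·6.29) = 0.08577 m·K/W
ΣR = 0.01010 + 4.236×10^-4 + 2.278 + 5.683×10^-4 + 0.08577 = 2.375 m·K/W
Q' = ΔT/ΣR = (746 K − 312.6 K)/2.375 = 182 W/m

Q' = 182 W/m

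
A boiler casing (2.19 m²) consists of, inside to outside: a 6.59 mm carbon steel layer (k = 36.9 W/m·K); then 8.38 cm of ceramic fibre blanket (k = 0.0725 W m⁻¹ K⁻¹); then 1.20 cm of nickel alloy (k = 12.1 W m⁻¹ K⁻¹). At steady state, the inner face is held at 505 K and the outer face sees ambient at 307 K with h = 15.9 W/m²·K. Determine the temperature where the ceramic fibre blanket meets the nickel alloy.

Series thermal resistances, inner to outer:
  R_carbon steel = L/(kA) = 0.00659/(36.9·2.19) = 8.155×10^-5 K/W
  R_ceramic fibre blanket = L/(kA) = 0.0838/(0.0725·2.19) = 0.5278 K/W
  R_nickel alloy = L/(kA) = 0.0120/(12.1·2.19) = 4.528×10^-4 K/W
  R_conv,out = 1/(hA) = 1/(15.9·2.19) = 0.02872 K/W
ΣR = 8.155×10^-5 + 0.5278 + 4.528×10^-4 + 0.02872 = 0.5571 K/W
Q = ΔT/ΣR = (505 K − 307 K)/0.5571 = 355.4 W
From the inner boundary to the ceramic fibre blanket/nickel alloy interface, ΣR_partial = 0.5279 K/W.
T_interface = T_in − Q·ΣR_partial = 505 K − (355.4)(0.5279) = 317.4 K

T = 317.4 K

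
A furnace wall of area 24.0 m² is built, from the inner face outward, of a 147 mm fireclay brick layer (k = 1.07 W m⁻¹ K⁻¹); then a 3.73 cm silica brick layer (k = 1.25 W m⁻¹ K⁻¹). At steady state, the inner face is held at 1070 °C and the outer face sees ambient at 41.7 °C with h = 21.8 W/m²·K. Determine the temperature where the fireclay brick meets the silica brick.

T = 407 °C

Treat each layer as a resistance in series:
  R_fireclay brick = L/(kA) = 0.147/(1.07·24.0) = 0.005724 K/W
  R_silica brick = L/(kA) = 0.0373/(1.25·24.0) = 0.001243 K/W
  R_conv,out = 1/(hA) = 1/(21.8·24.0) = 0.001911 K/W
ΣR = 0.005724 + 0.001243 + 0.001911 = 0.008878 K/W
Q = ΔT/ΣR = (1070 °C − 41.7 °C)/0.008878 = 1.158×10^5 W
From the inner boundary to the fireclay brick/silica brick interface, ΣR_partial = 0.005724 K/W.
T_interface = T_in − Q·ΣR_partial = 1070 °C − (1.158×10^5)(0.005724) = 407 °C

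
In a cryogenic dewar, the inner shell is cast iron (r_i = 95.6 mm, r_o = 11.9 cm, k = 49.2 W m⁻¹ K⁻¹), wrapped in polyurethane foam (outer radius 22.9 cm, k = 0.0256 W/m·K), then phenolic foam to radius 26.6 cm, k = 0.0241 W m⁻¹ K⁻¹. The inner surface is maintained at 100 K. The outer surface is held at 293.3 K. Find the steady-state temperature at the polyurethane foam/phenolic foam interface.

Resistance network (inner→outer):
  R_cast iron = (1/0.0956 − 1/0.119)/(4πk) = 2.057/(4π·49.2) = 0.003327 K/W
  R_polyurethane foam = (1/0.119 − 1/0.229)/(4πk) = 4.037/(4π·0.0256) = 12.55 K/W
  R_phenolic foam = (1/0.229 − 1/0.266)/(4πk) = 0.6074/(4π·0.0241) = 2.006 K/W
ΣR = 0.003327 + 12.55 + 2.006 = 14.56 K/W
Q = ΔT/ΣR = (100 K − 293.3 K)/14.56 = -13.28 W
From the inner boundary to the polyurethane foam/phenolic foam interface, ΣR_partial = 12.55 K/W.
T_interface = T_in − Q·ΣR_partial = 100 K − (-13.28)(12.55) = 266.7 K

T = 266.7 K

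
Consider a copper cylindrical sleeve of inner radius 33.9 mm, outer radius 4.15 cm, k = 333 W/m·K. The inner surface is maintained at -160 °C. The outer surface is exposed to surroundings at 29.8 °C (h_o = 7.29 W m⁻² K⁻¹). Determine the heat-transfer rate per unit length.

Series thermal resistances, inner to outer:
  R'_copper = ln(0.0415/0.0339)/(2πk) = 0.2023/(2π·333) = 9.668×10^-5 m·K/W
  R'_conv,out = 1/(2πr h) = 1/(2π·0.0415·7.29) = 0.5261 m·K/W
ΣR = 9.668×10^-5 + 0.5261 = 0.5262 m·K/W
Q' = ΔT/ΣR = (-160 °C − 29.8 °C)/0.5262 = -361 W/m
(Negative Q' ⇒ heat flows inward; heat gain = 361 W/m.)

Q' = 361 W/m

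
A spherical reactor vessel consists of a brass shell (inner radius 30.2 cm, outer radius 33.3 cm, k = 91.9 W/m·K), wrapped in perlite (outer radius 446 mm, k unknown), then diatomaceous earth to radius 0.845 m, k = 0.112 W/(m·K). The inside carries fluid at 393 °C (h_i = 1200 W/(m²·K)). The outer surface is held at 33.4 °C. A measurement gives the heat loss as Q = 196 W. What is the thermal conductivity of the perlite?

ΣR = ΔT/Q = |393 − 33.4|/196 = 1.835 K/W
Known resistances:
  R_conv,in = 1/(4πr²h) = 1/(4π·0.302²·1200) = 7.271×10^-4 K/W
  R_brass = (1/0.302 − 1/0.333)/(4πk) = 0.3083/(4π·91.9) = 2.669×10^-4 K/W
  R_diatomaceous earth = (1/0.446 − 1/0.845)/(4πk) = 1.059/(4π·0.112) = 0.7522 K/W
R_perlite = ΣR − ΣR_known = 1.835 − 0.7532 = 1.082 K/W
(1/r₁−1/r₂)/(4πk) = 1.082 ⇒ k = 0.7609/(4π·1.082) = 0.0560 W/m·K

k = 0.0560 W/m·K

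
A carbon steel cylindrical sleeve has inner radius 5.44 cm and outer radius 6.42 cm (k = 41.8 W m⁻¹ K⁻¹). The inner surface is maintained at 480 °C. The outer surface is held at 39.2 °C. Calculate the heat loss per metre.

Q' = 2πk·ΔT/ln(r₂/r₁) = 2π × 41.8 × 440.8 / ln(0.0642/0.0544) = 6.99×10^5 W/m

Q' = 699 kW/m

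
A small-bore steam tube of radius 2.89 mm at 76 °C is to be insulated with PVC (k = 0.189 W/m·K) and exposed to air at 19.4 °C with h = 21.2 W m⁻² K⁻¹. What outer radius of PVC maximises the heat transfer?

For a cylinder, r_cr = k_ins/h = 0.189/21.2 = 0.00892 m = 0.892 cm

r_cr = 0.892 cm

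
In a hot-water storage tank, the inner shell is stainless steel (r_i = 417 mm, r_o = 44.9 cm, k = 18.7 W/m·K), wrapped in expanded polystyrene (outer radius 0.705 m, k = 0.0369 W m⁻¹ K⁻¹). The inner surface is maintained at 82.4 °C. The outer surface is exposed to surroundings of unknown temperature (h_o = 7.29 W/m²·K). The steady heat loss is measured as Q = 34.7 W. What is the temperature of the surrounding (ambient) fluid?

T_out = 21.1 °C

Sum the resistances:
  R_stainless steel = (1/0.417 − 1/0.449)/(4πk) = 0.1709/(4π·18.7) = 7.273×10^-4 K/W
  R_expanded polystyrene = (1/0.449 − 1/0.705)/(4πk) = 0.8087/(4π·0.0369) = 1.744 K/W
  R_conv,out = 1/(4πr²h) = 1/(4π·0.705²·7.29) = 0.02196 K/W
ΣR = 1.767 K/W
ΔT = Q·ΣR = 34.7 × 1.767 = 61.31 K
Heat flows outward, so T_out = T_in − ΔT = 82.4 − 61.31 = 21.1 °C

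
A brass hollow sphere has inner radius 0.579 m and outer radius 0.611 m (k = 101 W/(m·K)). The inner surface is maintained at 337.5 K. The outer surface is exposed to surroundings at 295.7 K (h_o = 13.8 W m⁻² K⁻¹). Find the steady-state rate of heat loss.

Q = 2.69 kW

Series thermal resistances, inner to outer:
  R_brass = (1/0.579 − 1/0.611)/(4πk) = 0.09045/(4π·101) = 7.127×10^-5 K/W
  R_conv,out = 1/(4πr²h) = 1/(4π·0.611²·13.8) = 0.01545 K/W
ΣR = 7.127×10^-5 + 0.01545 = 0.01552 K/W
Q = ΔT/ΣR = (337.5 K − 295.7 K)/0.01552 = 2690 W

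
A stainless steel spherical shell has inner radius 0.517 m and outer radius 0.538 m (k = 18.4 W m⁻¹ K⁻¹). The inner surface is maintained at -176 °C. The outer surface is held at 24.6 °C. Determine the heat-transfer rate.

Q = 6.14×10^5 W

Q = 4πk·ΔT/(1/r₁ − 1/r₂) = 4π × 18.4 × 200.6 / (1/0.517 − 1/0.538) = 6.14×10^5 W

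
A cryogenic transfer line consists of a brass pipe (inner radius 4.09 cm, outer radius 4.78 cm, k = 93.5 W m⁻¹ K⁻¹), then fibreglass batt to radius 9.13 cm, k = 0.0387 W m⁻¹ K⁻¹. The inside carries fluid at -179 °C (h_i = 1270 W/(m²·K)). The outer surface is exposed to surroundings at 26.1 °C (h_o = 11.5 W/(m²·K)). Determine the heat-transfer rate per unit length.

Q' = 72.8 W/m

Resistance network (inner→outer):
  R'_conv,in = 1/(2πr h) = 1/(2π·0.0409·1270) = 0.003064 m·K/W
  R'_brass = ln(0.0478/0.0409)/(2πk) = 0.1559/(2π·93.5) = 2.654×10^-4 m·K/W
  R'_fibreglass batt = ln(0.0913/0.0478)/(2πk) = 0.6471/(2π·0.0387) = 2.661 m·K/W
  R'_conv,out = 1/(2πr h) = 1/(2π·0.0913·11.5) = 0.1516 m·K/W
ΣR = 0.003064 + 2.654×10^-4 + 2.661 + 0.1516 = 2.816 m·K/W
Q' = ΔT/ΣR = (-179 °C − 26.1 °C)/2.816 = -72.8 W/m
(Negative Q' ⇒ heat flows inward; heat gain = 72.8 W/m.)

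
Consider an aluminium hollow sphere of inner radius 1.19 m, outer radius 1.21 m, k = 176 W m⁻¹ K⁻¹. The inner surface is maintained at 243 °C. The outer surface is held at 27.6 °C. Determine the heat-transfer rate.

Q = 34300 kW

Q = 4πk·ΔT/(1/r₁ − 1/r₂) = 4π × 176 × 215.4 / (1/1.19 − 1/1.21) = 3.43×10^7 W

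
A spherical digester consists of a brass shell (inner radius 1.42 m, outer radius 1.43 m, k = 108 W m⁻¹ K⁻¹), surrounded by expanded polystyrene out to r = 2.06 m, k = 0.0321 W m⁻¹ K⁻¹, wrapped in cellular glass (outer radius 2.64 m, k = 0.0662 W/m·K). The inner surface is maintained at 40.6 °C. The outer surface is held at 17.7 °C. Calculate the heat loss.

Treat each layer as a resistance in series:
  R_brass = (1/1.42 − 1/1.43)/(4πk) = 0.004925/(4π·108) = 3.629×10^-6 K/W
  R_expanded polystyrene = (1/1.43 − 1/2.06)/(4πk) = 0.2139/(4π·0.0321) = 0.5302 K/W
  R_cellular glass = (1/2.06 − 1/2.64)/(4πk) = 0.1066/(4π·0.0662) = 0.1282 K/W
ΣR = 3.629×10^-6 + 0.5302 + 0.1282 = 0.6584 K/W
Q = ΔT/ΣR = (40.6 °C − 17.7 °C)/0.6584 = 34.8 W

Q = 34.8 W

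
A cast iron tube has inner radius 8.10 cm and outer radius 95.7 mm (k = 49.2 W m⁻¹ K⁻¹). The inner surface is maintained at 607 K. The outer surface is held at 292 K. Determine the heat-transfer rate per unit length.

Q' = 2πk·ΔT/ln(r₂/r₁) = 2π × 49.2 × 315 / ln(0.0957/0.0810) = 5.84×10^5 W/m

Q' = 584 kW/m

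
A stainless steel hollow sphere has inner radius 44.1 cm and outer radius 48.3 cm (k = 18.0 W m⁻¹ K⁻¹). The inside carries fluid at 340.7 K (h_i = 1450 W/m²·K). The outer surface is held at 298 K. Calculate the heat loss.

Q = 37.0 kW

Series thermal resistances, inner to outer:
  R_conv,in = 1/(4πr²h) = 1/(4π·0.441²·1450) = 2.822×10^-4 K/W
  R_stainless steel = (1/0.441 − 1/0.483)/(4πk) = 0.1972/(4π·18.0) = 8.717×10^-4 K/W
ΣR = 2.822×10^-4 + 8.717×10^-4 = 0.001154 K/W
Q = ΔT/ΣR = (340.7 K − 298 K)/0.001154 = 37000 W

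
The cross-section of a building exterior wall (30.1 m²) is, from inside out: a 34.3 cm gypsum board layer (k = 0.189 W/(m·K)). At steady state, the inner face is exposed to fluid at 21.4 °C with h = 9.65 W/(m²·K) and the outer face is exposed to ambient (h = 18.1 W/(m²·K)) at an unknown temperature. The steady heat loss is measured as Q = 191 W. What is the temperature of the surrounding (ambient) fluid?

T_out = 8.88 °C

Sum the resistances:
  R_conv,in = 1/(hA) = 1/(9.65·30.1) = 0.003443 K/W
  R_gypsum board = L/(kA) = 0.343/(0.189·30.1) = 0.06029 K/W
  R_conv,out = 1/(hA) = 1/(18.1·30.1) = 0.001836 K/W
ΣR = 0.06557 K/W
ΔT = Q·ΣR = 191 × 0.06557 = 12.52 K
Heat flows outward, so T_out = T_in − ΔT = 21.4 − 12.52 = 8.88 °C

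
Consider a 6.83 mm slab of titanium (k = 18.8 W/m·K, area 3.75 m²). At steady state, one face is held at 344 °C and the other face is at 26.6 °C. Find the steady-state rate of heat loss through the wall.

Q = 3280 kW

Q = kA·ΔT/L = 18.8 × 3.75 × |344 °C − 26.6 °C| / 0.00683 = 3.28×10^6 W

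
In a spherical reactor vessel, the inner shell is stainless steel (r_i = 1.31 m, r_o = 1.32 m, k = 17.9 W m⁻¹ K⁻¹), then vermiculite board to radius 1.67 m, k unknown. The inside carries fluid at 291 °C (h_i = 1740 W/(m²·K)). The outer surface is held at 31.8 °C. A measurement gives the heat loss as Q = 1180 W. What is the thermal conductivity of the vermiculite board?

k = 0.0575 W/m·K

ΣR = ΔT/Q = |291 − 31.8|/1180 = 0.2197 K/W
Known resistances:
  R_conv,in = 1/(4πr²h) = 1/(4π·1.31²·1740) = 2.665×10^-5 K/W
  R_stainless steel = (1/1.31 − 1/1.32)/(4πk) = 0.005783/(4π·17.9) = 2.571×10^-5 K/W
R_vermiculite board = ΣR − ΣR_known = 0.2197 − 5.236×10^-5 = 0.2196 K/W
(1/r₁−1/r₂)/(4πk) = 0.2196 ⇒ k = 0.1588/(4π·0.2196) = 0.0575 W/m·K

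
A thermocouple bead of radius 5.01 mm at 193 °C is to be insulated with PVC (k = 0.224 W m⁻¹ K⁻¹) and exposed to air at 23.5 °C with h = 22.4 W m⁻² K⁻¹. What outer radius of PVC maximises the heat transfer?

r_cr = 2.00 cm

For a sphere, r_cr = 2k_ins/h = 2·0.224/22.4 = 0.0200 m = 2.00 cm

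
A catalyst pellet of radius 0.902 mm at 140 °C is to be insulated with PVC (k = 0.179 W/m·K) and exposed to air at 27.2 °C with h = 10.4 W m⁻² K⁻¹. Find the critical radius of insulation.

For a sphere, r_cr = 2k_ins/h = 2·0.179/10.4 = 0.0344 m = 3.44 cm

r_cr = 3.44 cm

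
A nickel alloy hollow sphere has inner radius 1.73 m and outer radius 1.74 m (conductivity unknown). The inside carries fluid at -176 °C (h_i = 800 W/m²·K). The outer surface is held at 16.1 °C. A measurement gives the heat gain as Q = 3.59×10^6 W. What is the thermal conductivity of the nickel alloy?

k = 13.0 W/m·K

ΣR = ΔT/Q = |-176 − 16.1|/3.59×10^6 = 5.351×10^-5 K/W
Known resistances:
  R_conv,in = 1/(4πr²h) = 1/(4π·1.73²·800) = 3.324×10^-5 K/W
R_nickel alloy = ΣR − ΣR_known = 5.351×10^-5 − 3.324×10^-5 = 2.027×10^-5 K/W
(1/r₁−1/r₂)/(4πk) = 2.027×10^-5 ⇒ k = 0.003322/(4π·2.027×10^-5) = 13.0 W/m·K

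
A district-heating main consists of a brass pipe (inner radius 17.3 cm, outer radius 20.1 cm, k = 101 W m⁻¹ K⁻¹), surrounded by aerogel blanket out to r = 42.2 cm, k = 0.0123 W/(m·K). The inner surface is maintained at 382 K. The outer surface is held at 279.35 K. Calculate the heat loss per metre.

Resistance network (inner→outer):
  R'_brass = ln(0.201/0.173)/(2πk) = 0.1500/(2π·101) = 2.364×10^-4 m·K/W
  R'_aerogel blanket = ln(0.422/0.201)/(2πk) = 0.7417/(2π·0.0123) = 9.597 m·K/W
ΣR = 2.364×10^-4 + 9.597 = 9.597 m·K/W
Q' = ΔT/ΣR = (382 K − 279.35 K)/9.597 = 10.7 W/m

Q' = 10.7 W/m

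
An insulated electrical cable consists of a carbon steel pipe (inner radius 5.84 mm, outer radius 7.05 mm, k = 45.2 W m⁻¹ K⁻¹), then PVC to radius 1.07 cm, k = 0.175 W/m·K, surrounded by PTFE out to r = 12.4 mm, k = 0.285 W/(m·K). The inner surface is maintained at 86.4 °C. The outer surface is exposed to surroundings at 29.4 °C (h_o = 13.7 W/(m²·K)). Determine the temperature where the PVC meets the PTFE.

Treat each layer as a resistance in series:
  R'_carbon steel = ln(0.00705/0.00584)/(2πk) = 0.1883/(2π·45.2) = 6.630×10^-4 m·K/W
  R'_PVC = ln(0.0107/0.00705)/(2πk) = 0.4172/(2π·0.175) = 0.3794 m·K/W
  R'_PTFE = ln(0.0124/0.0107)/(2πk) = 0.1475/(2π·0.285) = 0.08234 m·K/W
  R'_conv,out = 1/(2πr h) = 1/(2π·0.0124·13.7) = 0.9369 m·K/W
ΣR = 6.630×10^-4 + 0.3794 + 0.08234 + 0.9369 = 1.399 m·K/W
Q' = ΔT/ΣR = (86.4 °C − 29.4 °C)/1.399 = 40.74 W/m
From the inner boundary to the PVC/PTFE interface, ΣR_partial = 0.3801 m·K/W.
T_interface = T_in − Q'·ΣR_partial = 86.4 °C − (40.74)(0.3801) = 70.9 °C

T = 70.9 °C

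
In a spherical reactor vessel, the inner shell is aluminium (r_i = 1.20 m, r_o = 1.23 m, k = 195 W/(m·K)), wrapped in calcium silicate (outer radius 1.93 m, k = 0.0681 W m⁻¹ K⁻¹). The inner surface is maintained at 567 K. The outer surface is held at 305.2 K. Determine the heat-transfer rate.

Q = 760 W

Treat each layer as a resistance in series:
  R_aluminium = (1/1.20 − 1/1.23)/(4πk) = 0.02033/(4π·195) = 8.295×10^-6 K/W
  R_calcium silicate = (1/1.23 − 1/1.93)/(4πk) = 0.2949/(4π·0.0681) = 0.3446 K/W
ΣR = 8.295×10^-6 + 0.3446 = 0.3446 K/W
Q = ΔT/ΣR = (567 K − 305.2 K)/0.3446 = 760 W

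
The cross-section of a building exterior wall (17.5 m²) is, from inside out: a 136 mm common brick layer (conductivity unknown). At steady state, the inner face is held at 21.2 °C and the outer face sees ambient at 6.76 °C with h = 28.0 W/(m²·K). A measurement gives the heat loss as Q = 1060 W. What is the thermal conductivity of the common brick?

k = 0.671 W/m·K

ΣR = ΔT/Q = |21.2 − 6.76|/1060 = 0.01362 K/W
Known resistances:
  R_conv,out = 1/(hA) = 1/(28.0·17.5) = 0.002041 K/W
R_common brick = ΣR − ΣR_known = 0.01362 − 0.002041 = 0.01158 K/W
L/(kA) = 0.01158 ⇒ k = 0.136/(0.01158·17.5) = 0.671 W/m·K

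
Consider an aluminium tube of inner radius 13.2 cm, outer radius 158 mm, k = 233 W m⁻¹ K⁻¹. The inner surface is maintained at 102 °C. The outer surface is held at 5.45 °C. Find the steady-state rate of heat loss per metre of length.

Q' = 7.86×10^5 W/m

Q' = 2πk·ΔT/ln(r₂/r₁) = 2π × 233 × 96.55 / ln(0.158/0.132) = 7.86×10^5 W/m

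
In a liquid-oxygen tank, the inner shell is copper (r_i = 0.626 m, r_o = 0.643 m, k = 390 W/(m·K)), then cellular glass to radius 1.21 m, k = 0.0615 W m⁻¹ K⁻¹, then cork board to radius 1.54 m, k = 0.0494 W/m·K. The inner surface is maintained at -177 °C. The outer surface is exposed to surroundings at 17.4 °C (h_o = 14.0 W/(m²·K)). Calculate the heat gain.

Q = 158 W

Resistance network (inner→outer):
  R_copper = (1/0.626 − 1/0.643)/(4πk) = 0.04223/(4π·390) = 8.618×10^-6 K/W
  R_cellular glass = (1/0.643 − 1/1.21)/(4πk) = 0.7288/(4π·0.0615) = 0.9430 K/W
  R_cork board = (1/1.21 − 1/1.54)/(4πk) = 0.1771/(4π·0.0494) = 0.2853 K/W
  R_conv,out = 1/(4πr²h) = 1/(4π·1.54²·14.0) = 0.002397 K/W
ΣR = 8.618×10^-6 + 0.9430 + 0.2853 + 0.002397 = 1.231 K/W
Q = ΔT/ΣR = (-177 °C − 17.4 °C)/1.231 = -158 W
(Negative Q ⇒ heat flows inward; heat gain = 158 W.)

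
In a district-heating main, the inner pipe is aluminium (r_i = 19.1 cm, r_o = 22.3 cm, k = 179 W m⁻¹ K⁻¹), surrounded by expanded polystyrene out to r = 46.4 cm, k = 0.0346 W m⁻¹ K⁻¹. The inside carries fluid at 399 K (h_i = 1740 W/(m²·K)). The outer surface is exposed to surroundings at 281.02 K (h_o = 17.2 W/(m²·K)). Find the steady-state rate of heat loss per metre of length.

Series thermal resistances, inner to outer:
  R'_conv,in = 1/(2πr h) = 1/(2π·0.191·1740) = 4.789×10^-4 m·K/W
  R'_aluminium = ln(0.223/0.191)/(2πk) = 0.1549/(2π·179) = 1.377×10^-4 m·K/W
  R'_expanded polystyrene = ln(0.464/0.223)/(2πk) = 0.7327/(2π·0.0346) = 3.370 m·K/W
  R'_conv,out = 1/(2πr h) = 1/(2π·0.464·17.2) = 0.01994 m·K/W
ΣR = 4.789×10^-4 + 1.377×10^-4 + 3.370 + 0.01994 = 3.391 m·K/W
Q' = ΔT/ΣR = (399 K − 281.02 K)/3.391 = 34.8 W/m

Q' = 34.8 W/m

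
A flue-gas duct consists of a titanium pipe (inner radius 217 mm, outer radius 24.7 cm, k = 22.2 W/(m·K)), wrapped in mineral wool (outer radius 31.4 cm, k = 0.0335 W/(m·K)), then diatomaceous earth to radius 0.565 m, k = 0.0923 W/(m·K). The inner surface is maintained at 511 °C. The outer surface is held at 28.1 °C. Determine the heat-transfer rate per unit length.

Resistance network (inner→outer):
  R'_titanium = ln(0.247/0.217)/(2πk) = 0.1295/(2π·22.2) = 9.283×10^-4 m·K/W
  R'_mineral wool = ln(0.314/0.247)/(2πk) = 0.2400/(2π·0.0335) = 1.140 m·K/W
  R'_diatomaceous earth = ln(0.565/0.314)/(2πk) = 0.5874/(2π·0.0923) = 1.013 m·K/W
ΣR = 9.283×10^-4 + 1.140 + 1.013 = 2.154 m·K/W
Q' = ΔT/ΣR = (511 °C − 28.1 °C)/2.154 = 224 W/m

Q' = 224 W/m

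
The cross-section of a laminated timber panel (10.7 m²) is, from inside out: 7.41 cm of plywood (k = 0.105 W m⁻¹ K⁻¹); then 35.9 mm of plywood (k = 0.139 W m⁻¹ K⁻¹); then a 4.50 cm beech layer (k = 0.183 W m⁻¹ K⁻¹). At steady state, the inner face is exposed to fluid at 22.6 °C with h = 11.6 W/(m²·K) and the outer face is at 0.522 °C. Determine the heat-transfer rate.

Series thermal resistances, inner to outer:
  R_conv,in = 1/(hA) = 1/(11.6·10.7) = 0.008057 K/W
  R_plywood = L/(kA) = 0.0741/(0.105·10.7) = 0.06595 K/W
  R_plywood = L/(kA) = 0.0359/(0.139·10.7) = 0.02414 K/W
  R_beech = L/(kA) = 0.0450/(0.183·10.7) = 0.02298 K/W
ΣR = 0.008057 + 0.06595 + 0.02414 + 0.02298 = 0.1211 K/W
Q = ΔT/ΣR = (22.6 °C − 0.522 °C)/0.1211 = 182 W

Q = 182 W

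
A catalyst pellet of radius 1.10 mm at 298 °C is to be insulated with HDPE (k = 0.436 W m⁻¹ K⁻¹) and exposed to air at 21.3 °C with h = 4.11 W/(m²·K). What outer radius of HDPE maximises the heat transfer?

For a sphere, r_cr = 2k_ins/h = 2·0.436/4.11 = 0.212 m = 21.2 cm

r_cr = 21.2 cm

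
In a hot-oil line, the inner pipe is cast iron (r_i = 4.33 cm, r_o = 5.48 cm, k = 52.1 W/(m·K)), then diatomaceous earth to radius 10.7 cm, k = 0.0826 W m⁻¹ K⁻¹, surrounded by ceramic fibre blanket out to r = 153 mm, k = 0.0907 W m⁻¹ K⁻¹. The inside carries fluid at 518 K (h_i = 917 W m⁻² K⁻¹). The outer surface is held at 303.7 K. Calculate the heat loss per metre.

Resistance network (inner→outer):
  R'_conv,in = 1/(2πr h) = 1/(2π·0.0433·917) = 0.004008 m·K/W
  R'_cast iron = ln(0.0548/0.0433)/(2πk) = 0.2355/(2π·52.1) = 7.195×10^-4 m·K/W
  R'_diatomaceous earth = ln(0.107/0.0548)/(2πk) = 0.6691/(2π·0.0826) = 1.289 m·K/W
  R'_ceramic fibre blanket = ln(0.153/0.107)/(2πk) = 0.3576/(2π·0.0907) = 0.6275 m·K/W
ΣR = 0.004008 + 7.195×10^-4 + 1.289 + 0.6275 = 1.921 m·K/W
Q' = ΔT/ΣR = (518 K − 303.7 K)/1.921 = 112 W/m

Q' = 112 W/m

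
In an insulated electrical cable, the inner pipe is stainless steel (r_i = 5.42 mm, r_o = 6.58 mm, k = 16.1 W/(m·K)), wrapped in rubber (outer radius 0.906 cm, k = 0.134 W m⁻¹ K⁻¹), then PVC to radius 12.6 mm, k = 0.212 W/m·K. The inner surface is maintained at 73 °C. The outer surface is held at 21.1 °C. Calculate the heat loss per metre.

Resistance network (inner→outer):
  R'_stainless steel = ln(0.00658/0.00542)/(2πk) = 0.1939/(2π·16.1) = 0.001917 m·K/W
  R'_rubber = ln(0.00906/0.00658)/(2πk) = 0.3198/(2π·0.134) = 0.3799 m·K/W
  R'_PVC = ln(0.0126/0.00906)/(2πk) = 0.3298/(2π·0.212) = 0.2476 m·K/W
ΣR = 0.001917 + 0.3799 + 0.2476 = 0.6294 m·K/W
Q' = ΔT/ΣR = (73 °C − 21.1 °C)/0.6294 = 82.5 W/m

Q' = 82.5 W/m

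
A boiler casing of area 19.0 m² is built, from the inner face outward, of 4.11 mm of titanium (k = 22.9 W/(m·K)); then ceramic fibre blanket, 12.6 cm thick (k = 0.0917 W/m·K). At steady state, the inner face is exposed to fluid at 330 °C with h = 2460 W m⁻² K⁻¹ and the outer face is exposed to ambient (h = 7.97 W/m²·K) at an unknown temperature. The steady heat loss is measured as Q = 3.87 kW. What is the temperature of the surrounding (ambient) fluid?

T_out = 24.5 °C

Sum the resistances:
  R_conv,in = 1/(hA) = 1/(2460·19.0) = 2.139×10^-5 K/W
  R_titanium = L/(kA) = 0.00411/(22.9·19.0) = 9.446×10^-6 K/W
  R_ceramic fibre blanket = L/(kA) = 0.126/(0.0917·19.0) = 0.07232 K/W
  R_conv,out = 1/(hA) = 1/(7.97·19.0) = 0.006604 K/W
ΣR = 0.07895 K/W
ΔT = Q·ΣR = 3870 × 0.07895 = 305.5 K
Heat flows outward, so T_out = T_in − ΔT = 330 − 305.5 = 24.5 °C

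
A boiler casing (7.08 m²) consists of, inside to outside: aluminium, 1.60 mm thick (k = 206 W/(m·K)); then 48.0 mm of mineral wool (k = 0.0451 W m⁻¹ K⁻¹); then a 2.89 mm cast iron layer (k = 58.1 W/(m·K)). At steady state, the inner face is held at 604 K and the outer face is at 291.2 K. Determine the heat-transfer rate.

Treat each layer as a resistance in series:
  R_aluminium = L/(kA) = 0.00160/(206·7.08) = 1.097×10^-6 K/W
  R_mineral wool = L/(kA) = 0.0480/(0.0451·7.08) = 0.1503 K/W
  R_cast iron = L/(kA) = 0.00289/(58.1·7.08) = 7.026×10^-6 K/W
ΣR = 1.097×10^-6 + 0.1503 + 7.026×10^-6 = 0.1503 K/W
Q = ΔT/ΣR = (604 K − 291.2 K)/0.1503 = 2080 W

Q = 2.08 kW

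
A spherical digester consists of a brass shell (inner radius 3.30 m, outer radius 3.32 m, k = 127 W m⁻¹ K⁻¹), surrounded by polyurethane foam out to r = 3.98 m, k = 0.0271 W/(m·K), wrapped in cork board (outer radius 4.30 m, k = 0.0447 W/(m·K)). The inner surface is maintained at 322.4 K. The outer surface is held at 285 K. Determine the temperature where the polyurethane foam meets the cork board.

Series thermal resistances, inner to outer:
  R_brass = (1/3.30 − 1/3.32)/(4πk) = 0.001825/(4π·127) = 1.144×10^-6 K/W
  R_polyurethane foam = (1/3.32 − 1/3.98)/(4πk) = 0.04995/(4π·0.0271) = 0.1467 K/W
  R_cork board = (1/3.98 − 1/4.30)/(4πk) = 0.01870/(4π·0.0447) = 0.03329 K/W
ΣR = 1.144×10^-6 + 0.1467 + 0.03329 = 0.1800 K/W
Q = ΔT/ΣR = (322.4 K − 285 K)/0.1800 = 207.8 W
From the inner boundary to the polyurethane foam/cork board interface, ΣR_partial = 0.1467 K/W.
T_interface = T_in − Q·ΣR_partial = 322.4 K − (207.8)(0.1467) = 291.9 K

T = 291.9 K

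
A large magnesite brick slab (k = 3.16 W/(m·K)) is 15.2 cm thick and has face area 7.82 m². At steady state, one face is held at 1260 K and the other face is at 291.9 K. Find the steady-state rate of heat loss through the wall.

Q = kA·ΔT/L = 3.16 × 7.82 × |1260 K − 291.9 K| / 0.152 = 1.57×10^5 W

Q = 1.57×10^5 W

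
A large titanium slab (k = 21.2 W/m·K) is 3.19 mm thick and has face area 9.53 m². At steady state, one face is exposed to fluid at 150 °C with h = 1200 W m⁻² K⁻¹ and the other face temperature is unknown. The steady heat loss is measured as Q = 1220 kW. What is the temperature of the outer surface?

Series resistances:
  R_conv,in = 1/(hA) = 1/(1200·9.53) = 8.744×10^-5 K/W
  R_titanium = L/(kA) = 0.00319/(21.2·9.53) = 1.579×10^-5 K/W
ΣR = 1.032×10^-4 K/W
ΔT = Q·ΣR = 1.22×10^6 × 1.032×10^-4 = 125.9 K
Heat flows outward, so T_out = T_in − ΔT = 150 − 125.9 = 24.1 °C

T_out = 24.1 °C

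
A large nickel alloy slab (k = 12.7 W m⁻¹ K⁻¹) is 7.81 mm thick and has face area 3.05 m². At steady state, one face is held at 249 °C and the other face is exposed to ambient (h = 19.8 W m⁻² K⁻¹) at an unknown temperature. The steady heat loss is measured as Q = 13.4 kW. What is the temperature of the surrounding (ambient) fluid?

Sum the resistances:
  R_nickel alloy = L/(kA) = 0.00781/(12.7·3.05) = 2.016×10^-4 K/W
  R_conv,out = 1/(hA) = 1/(19.8·3.05) = 0.01656 K/W
ΣR = 0.01676 K/W
ΔT = Q·ΣR = 13400 × 0.01676 = 224.6 K
Heat flows outward, so T_out = T_in − ΔT = 249 − 224.6 = 24.4 °C

T_out = 24.4 °C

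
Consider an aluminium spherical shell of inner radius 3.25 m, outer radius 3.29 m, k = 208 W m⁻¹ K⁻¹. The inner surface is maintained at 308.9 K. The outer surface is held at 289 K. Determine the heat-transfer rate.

Q = 4πk·ΔT/(1/r₁ − 1/r₂) = 4π × 208 × 19.9 / (1/3.25 − 1/3.29) = 1.39×10^7 W

Q = 13900 kW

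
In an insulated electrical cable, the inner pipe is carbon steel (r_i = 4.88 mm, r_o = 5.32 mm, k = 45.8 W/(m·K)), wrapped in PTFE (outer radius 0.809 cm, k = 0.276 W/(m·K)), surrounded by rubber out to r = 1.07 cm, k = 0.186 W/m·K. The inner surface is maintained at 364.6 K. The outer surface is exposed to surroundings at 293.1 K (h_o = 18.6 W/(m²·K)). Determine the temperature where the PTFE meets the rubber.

T = 351.1 K

Resistance network (inner→outer):
  R'_carbon steel = ln(0.00532/0.00488)/(2πk) = 0.08633/(2π·45.8) = 3.000×10^-4 m·K/W
  R'_PTFE = ln(0.00809/0.00532)/(2πk) = 0.4192/(2π·0.276) = 0.2417 m·K/W
  R'_rubber = ln(0.0107/0.00809)/(2πk) = 0.2796/(2π·0.186) = 0.2393 m·K/W
  R'_conv,out = 1/(2πr h) = 1/(2π·0.0107·18.6) = 0.7997 m·K/W
ΣR = 3.000×10^-4 + 0.2417 + 0.2393 + 0.7997 = 1.281 m·K/W
Q' = ΔT/ΣR = (364.6 K − 293.1 K)/1.281 = 55.82 W/m
From the inner boundary to the PTFE/rubber interface, ΣR_partial = 0.2420 m·K/W.
T_interface = T_in − Q'·ΣR_partial = 364.6 K − (55.82)(0.2420) = 351.1 K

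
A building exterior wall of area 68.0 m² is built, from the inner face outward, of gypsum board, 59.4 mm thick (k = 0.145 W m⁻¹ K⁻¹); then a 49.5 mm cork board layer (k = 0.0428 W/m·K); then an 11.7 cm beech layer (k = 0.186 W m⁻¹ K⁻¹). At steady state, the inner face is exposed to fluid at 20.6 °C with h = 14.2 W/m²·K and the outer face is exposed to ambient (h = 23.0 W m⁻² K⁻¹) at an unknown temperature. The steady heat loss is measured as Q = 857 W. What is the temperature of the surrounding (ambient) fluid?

T_out = -8.50 °C

Sum the resistances:
  R_conv,in = 1/(hA) = 1/(14.2·68.0) = 0.001036 K/W
  R_gypsum board = L/(kA) = 0.0594/(0.145·68.0) = 0.006024 K/W
  R_cork board = L/(kA) = 0.0495/(0.0428·68.0) = 0.01701 K/W
  R_beech = L/(kA) = 0.117/(0.186·68.0) = 0.009250 K/W
  R_conv,out = 1/(hA) = 1/(23.0·68.0) = 6.394×10^-4 K/W
ΣR = 0.03396 K/W
ΔT = Q·ΣR = 857 × 0.03396 = 29.10 K
Heat flows outward, so T_out = T_in − ΔT = 20.6 − 29.10 = -8.50 °C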